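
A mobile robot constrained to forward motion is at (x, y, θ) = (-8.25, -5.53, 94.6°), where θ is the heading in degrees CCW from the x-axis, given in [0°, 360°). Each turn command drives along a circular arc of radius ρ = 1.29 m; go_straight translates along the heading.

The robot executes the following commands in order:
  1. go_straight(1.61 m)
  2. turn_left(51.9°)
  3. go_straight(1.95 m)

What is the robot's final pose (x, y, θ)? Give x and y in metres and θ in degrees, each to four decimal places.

(-10.5790, -1.8767, 146.5000°)

set_pose: (x, y, θ) = (-8.2500, -5.5300, 94.6000°), ρ = 1.29
go_straight(1.61): x += 1.61·cos θ, y += 1.61·sin θ → (-8.3791, -3.9252, 94.6000°)
turn_left(51.9°): centre at ρ to the left, rotate +51.9° → (-8.9530, -2.9529, 146.5000°)
go_straight(1.95): x += 1.95·cos θ, y += 1.95·sin θ → (-10.5790, -1.8767, 146.5000°)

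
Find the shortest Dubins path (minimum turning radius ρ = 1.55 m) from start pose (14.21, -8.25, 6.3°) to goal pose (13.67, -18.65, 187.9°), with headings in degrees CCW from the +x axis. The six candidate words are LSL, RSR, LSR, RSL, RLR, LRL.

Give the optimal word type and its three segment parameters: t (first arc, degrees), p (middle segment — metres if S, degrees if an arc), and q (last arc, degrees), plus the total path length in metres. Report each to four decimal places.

RSR: t = 103.4837°, p = 7.3820 m, q = 74.9163°, L = 12.2082 m

Let ψ = atan2(Δy, Δx) = atan2(-10.40, -0.54) = -92.9723° be the start→goal bearing.
Normalize: d = |goal − start| / ρ = 10.414010/1.55 = 6.718716, α = (θ_start − ψ) mod 360° = 99.2723° = 1.732629 rad, β = (θ_goal − ψ) mod 360° = 280.8723° = 4.902146 rad.
Common terms: sin α = 0.986934, cos α = -0.161127, sin β = -0.982050, cos β = 0.188621, cos(α−β) = -0.999610, d² = 45.141145. Work in radians in the unit-radius frame; every candidate has L = ρ·(t + p + q).
LSL: p² = 2 + d² − 2cos(α−β) + 2d(sin α − sin β) = 75.598450; p = √p² = 8.694737; φ = atan2(cos β − cos α, d + sin α − sin β) = 0.040236 rad; t = (φ − α) mod 2π = 4.590793 rad, q = (β − φ) mod 2π = 4.861910 rad → L = 1.55·(4.590793 + 8.694737 + 4.861910) = 1.55·18.147440 = 28.128532 m
RSR: p² = 2 + d² − 2cos(α−β) + 2d(sin β − sin α) = 22.682280; p = √p² = 4.762592; φ = atan2(cos α − cos β, d − sin α + sin β) = -0.073503 rad; t = (α − φ) mod 2π = 1.806131 rad, q = (φ − β) mod 2π = 1.307536 rad → L = 1.55·(1.806131 + 4.762592 + 1.307536) = 1.55·7.876259 = 12.208202 m
LSR: p² = d² − 2 + 2cos(α−β) + 2d(sin α + sin β) = 41.207549; p = √p² = 6.419311; φ = atan2(−cos α − cos β, d + sin α + sin β) − atan2(−2, p) = 0.297939 rad; t = (φ − α) mod 2π = 4.848496 rad, q = (φ − β) mod 2π = 1.678978 rad → L = 1.55·(4.848496 + 6.419311 + 1.678978) = 1.55·12.946784 = 20.067516 m
RSL: p² = d² − 2 + 2cos(α−β) − 2d(sin α + sin β) = 41.076300; p = √p² = 6.409079; φ = atan2(cos α + cos β, d − sin α − sin β) − atan2(2, p) = -0.298386 rad; t = (α − φ) mod 2π = 2.031015 rad, q = (β − φ) mod 2π = 5.200533 rad → L = 1.55·(2.031015 + 6.409079 + 5.200533) = 1.55·13.640627 = 21.142972 m
RLR: c = (6 − d² + 2cos(α−β) + 2d(sin α − sin β))/8 = -1.835285, |c| > 1 → infeasible
LRL: c = (6 − d² + 2cos(α−β) − 2d(sin α − sin β))/8 = -8.449806, |c| > 1 → infeasible
Shortest: RSR with L = 12.208202 m ≈ 12.2082 m
Convert RSR to answer units (arcs ×180/π): t = 1.806131·180/π = 103.4837°, p = ρ·p = 1.55·4.762592 = 7.3820 m, q = 1.307536·180/π = 74.9163°, L = 12.2082 m.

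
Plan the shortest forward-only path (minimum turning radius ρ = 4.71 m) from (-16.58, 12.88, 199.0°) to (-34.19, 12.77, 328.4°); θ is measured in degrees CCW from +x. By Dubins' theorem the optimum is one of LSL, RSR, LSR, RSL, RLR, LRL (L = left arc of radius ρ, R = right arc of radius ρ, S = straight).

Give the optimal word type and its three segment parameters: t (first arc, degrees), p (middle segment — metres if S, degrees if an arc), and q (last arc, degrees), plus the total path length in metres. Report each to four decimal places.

RSL: t = 60.4384°, p = 9.8368 m, q = 189.8384°, L = 30.4108 m

Let ψ = atan2(Δy, Δx) = atan2(-0.11, -17.61) = -179.6421° be the start→goal bearing.
Normalize: d = |goal − start| / ρ = 17.610344/4.71 = 3.738926, α = (θ_start − ψ) mod 360° = 18.6421° = 0.325366 rad, β = (θ_goal − ψ) mod 360° = 148.0421° = 2.583822 rad.
Common terms: sin α = 0.319656, cos α = 0.947534, sin β = 0.529296, cos β = -0.848437, cos(α−β) = -0.634731, d² = 13.979571. Work in radians in the unit-radius frame; every candidate has L = ρ·(t + p + q).
LSL: p² = 2 + d² − 2cos(α−β) + 2d(sin α − sin β) = 15.681374; p = √p² = 3.959972; φ = atan2(cos β − cos α, d + sin α − sin β) = -0.470724 rad; t = (φ − α) mod 2π = 5.487096 rad, q = (β − φ) mod 2π = 3.054546 rad → L = 4.71·(5.487096 + 3.959972 + 3.054546) = 4.71·12.501613 = 58.882597 m
RSR: p² = 2 + d² − 2cos(α−β) + 2d(sin β − sin α) = 18.816690; p = √p² = 4.337821; φ = atan2(cos α − cos β, d − sin α + sin β) = 0.426873 rad; t = (α − φ) mod 2π = 6.181679 rad, q = (φ − β) mod 2π = 4.126236 rad → L = 4.71·(6.181679 + 4.337821 + 4.126236) = 4.71·14.645735 = 68.981414 m
LSR: p² = d² − 2 + 2cos(α−β) + 2d(sin α + sin β) = 17.058445; p = √p² = 4.130187; φ = atan2(−cos α − cos β, d + sin α + sin β) − atan2(−2, p) = 0.429364 rad; t = (φ − α) mod 2π = 0.103998 rad, q = (φ − β) mod 2π = 4.128727 rad → L = 4.71·(0.103998 + 4.130187 + 4.128727) = 4.71·8.362911 = 39.389312 m
RSL: p² = d² − 2 + 2cos(α−β) − 2d(sin α + sin β) = 4.361775; p = √p² = 2.088486; φ = atan2(cos α + cos β, d − sin α − sin β) − atan2(2, p) = -0.729482 rad; t = (α − φ) mod 2π = 1.054849 rad, q = (β − φ) mod 2π = 3.313305 rad → L = 4.71·(1.054849 + 2.088486 + 3.313305) = 4.71·6.456640 = 30.410772 m
RLR: c = (6 − d² + 2cos(α−β) + 2d(sin α − sin β))/8 = -1.352086, |c| > 1 → infeasible
LRL: c = (6 − d² + 2cos(α−β) − 2d(sin α − sin β))/8 = -0.960172; p = 2π − arccos c = 3.424773 rad; φ = atan2(cos β − cos α, d + sin α − sin β) = -0.470724 rad; t = (φ − α + p/2) mod 2π = 0.916296 rad, q = (β − α − t + p) mod 2π = 4.766932 rad → L = 4.71·(0.916296 + 3.424773 + 4.766932) = 4.71·9.108001 = 42.898685 m
Shortest: RSL with L = 30.410772 m ≈ 30.4108 m
Convert RSL to answer units (arcs ×180/π): t = 1.054849·180/π = 60.4384°, p = ρ·p = 4.71·2.088486 = 9.8368 m, q = 3.313305·180/π = 189.8384°, L = 30.4108 m.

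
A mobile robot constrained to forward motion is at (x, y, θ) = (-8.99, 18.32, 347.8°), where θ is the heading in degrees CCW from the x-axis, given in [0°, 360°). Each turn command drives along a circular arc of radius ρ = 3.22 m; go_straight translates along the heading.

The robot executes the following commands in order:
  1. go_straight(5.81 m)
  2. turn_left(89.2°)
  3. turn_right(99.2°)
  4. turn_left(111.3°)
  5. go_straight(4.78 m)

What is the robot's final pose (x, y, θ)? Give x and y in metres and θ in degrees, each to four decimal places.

set_pose: (x, y, θ) = (-8.9900, 18.3200, 347.8000°), ρ = 3.22
go_straight(5.81): x += 5.81·cos θ, y += 5.81·sin θ → (-3.3112, 17.0922, 347.8000°)
turn_left(89.2°): centre at ρ to the left, rotate +89.2° → (0.5067, 19.5151, 437.0000° ≡ 77.0000°)
turn_right(99.2°): centre at ρ to the right, rotate −99.2° → (4.8608, 21.7721, -22.2000° ≡ 337.8000°)
turn_left(111.3°): centre at ρ to the left, rotate +111.3° → (9.2971, 24.7028, 449.1000° ≡ 89.1000°)
go_straight(4.78): x += 4.78·cos θ, y += 4.78·sin θ → (9.3722, 29.4822, 89.1000°)

(9.3722, 29.4822, 89.1000°)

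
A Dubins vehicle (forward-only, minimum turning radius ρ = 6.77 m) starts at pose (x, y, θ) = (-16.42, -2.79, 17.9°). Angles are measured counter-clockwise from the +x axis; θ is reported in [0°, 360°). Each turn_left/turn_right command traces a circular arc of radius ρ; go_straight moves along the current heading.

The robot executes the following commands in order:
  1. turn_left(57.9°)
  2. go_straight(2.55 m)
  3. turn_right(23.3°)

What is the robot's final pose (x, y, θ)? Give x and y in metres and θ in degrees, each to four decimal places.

(-10.1200, 6.9242, 52.5000°)

set_pose: (x, y, θ) = (-16.4200, -2.7900, 17.9000°), ρ = 6.77
turn_left(57.9°): centre at ρ to the left, rotate +57.9° → (-11.9377, 1.9916, 75.8000°)
go_straight(2.55): x += 2.55·cos θ, y += 2.55·sin θ → (-11.3121, 4.4636, 75.8000°)
turn_right(23.3°): centre at ρ to the right, rotate −23.3° → (-10.1200, 6.9242, 52.5000°)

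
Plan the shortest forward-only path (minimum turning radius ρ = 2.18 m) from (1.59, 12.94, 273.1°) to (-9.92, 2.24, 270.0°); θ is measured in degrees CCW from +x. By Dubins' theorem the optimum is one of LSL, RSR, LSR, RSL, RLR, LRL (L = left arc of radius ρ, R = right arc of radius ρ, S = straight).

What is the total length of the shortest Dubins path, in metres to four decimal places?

16.2342 m

Let ψ = atan2(Δy, Δx) = atan2(-10.70, -11.51) = -137.0887° be the start→goal bearing.
Normalize: d = |goal − start| / ρ = 15.715282/2.18 = 7.208845, α = (θ_start − ψ) mod 360° = 50.1887° = 0.875957 rad, β = (θ_goal − ψ) mod 360° = 47.0887° = 0.821852 rad.
Common terms: sin α = 0.768157, cos α = 0.640262, sin β = 0.732408, cos β = 0.680866, cos(α−β) = 0.998537, d² = 51.967448. Work in radians in the unit-radius frame; every candidate has L = ρ·(t + p + q).
LSL: p² = 2 + d² − 2cos(α−β) + 2d(sin α − sin β) = 52.485788; p = √p² = 7.244708; φ = atan2(cos β − cos α, d + sin α − sin β) = 0.005605 rad; t = (φ − α) mod 2π = 5.412833 rad, q = (β − φ) mod 2π = 0.816247 rad → L = 2.18·(5.412833 + 7.244708 + 0.816247) = 2.18·13.473788 = 29.372857 m
RSR: p² = 2 + d² − 2cos(α−β) + 2d(sin β − sin α) = 51.454961; p = √p² = 7.173211; φ = atan2(cos α − cos β, d − sin α + sin β) = -0.005661 rad; t = (α − φ) mod 2π = 0.881618 rad, q = (φ − β) mod 2π = 5.455673 rad → L = 2.18·(0.881618 + 7.173211 + 5.455673) = 2.18·13.510502 = 29.452894 m
LSR: p² = d² − 2 + 2cos(α−β) + 2d(sin α + sin β) = 73.599201; p = √p² = 8.578998; φ = atan2(−cos α − cos β, d + sin α + sin β) − atan2(−2, p) = 0.078495 rad; t = (φ − α) mod 2π = 5.485723 rad, q = (φ − β) mod 2π = 5.539828 rad → L = 2.18·(5.485723 + 8.578998 + 5.539828) = 2.18·19.604548 = 42.737915 m
RSL: p² = d² − 2 + 2cos(α−β) − 2d(sin α + sin β) = 30.329842; p = √p² = 5.507254; φ = atan2(cos α + cos β, d − sin α − sin β) − atan2(2, p) = -0.120912 rad; t = (α − φ) mod 2π = 0.996869 rad, q = (β − φ) mod 2π = 0.942764 rad → L = 2.18·(0.996869 + 5.507254 + 0.942764) = 2.18·7.446886 = 16.234212 m
RLR: c = (6 − d² + 2cos(α−β) + 2d(sin α − sin β))/8 = -5.431870, |c| > 1 → infeasible
LRL: c = (6 − d² + 2cos(α−β) − 2d(sin α − sin β))/8 = -5.560723, |c| > 1 → infeasible
Shortest: RSL with L = 16.234212 m ≈ 16.2342 m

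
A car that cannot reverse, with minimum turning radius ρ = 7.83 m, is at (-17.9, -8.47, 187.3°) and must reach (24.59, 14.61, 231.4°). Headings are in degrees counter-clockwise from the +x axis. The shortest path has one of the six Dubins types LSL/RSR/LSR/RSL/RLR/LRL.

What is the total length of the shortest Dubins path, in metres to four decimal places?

85.6461 m

Let ψ = atan2(Δy, Δx) = atan2(23.08, 42.49) = 28.5102° be the start→goal bearing.
Normalize: d = |goal − start| / ρ = 48.353764/7.83 = 6.175449, α = (θ_start − ψ) mod 360° = 158.7898° = 2.771405 rad, β = (θ_goal − ψ) mod 360° = 202.8898° = 3.541095 rad.
Common terms: sin α = 0.361791, cos α = -0.932259, sin β = -0.388960, cos β = -0.921255, cos(α−β) = 0.718126, d² = 38.136168. Work in radians in the unit-radius frame; every candidate has L = ρ·(t + p + q).
LSL: p² = 2 + d² − 2cos(α−β) + 2d(sin α − sin β) = 47.972358; p = √p² = 6.926208; φ = atan2(cos β − cos α, d + sin α − sin β) = 0.001589 rad; t = (φ − α) mod 2π = 3.513370 rad, q = (β − φ) mod 2π = 3.539506 rad → L = 7.83·(3.513370 + 6.926208 + 3.539506) = 7.83·13.979084 = 109.456224 m
RSR: p² = 2 + d² − 2cos(α−β) + 2d(sin β − sin α) = 29.427473; p = √p² = 5.424709; φ = atan2(cos α − cos β, d − sin α + sin β) = -0.002029 rad; t = (α − φ) mod 2π = 2.773433 rad, q = (φ − β) mod 2π = 2.740062 rad → L = 7.83·(2.773433 + 5.424709 + 2.740062) = 7.83·10.938205 = 85.646142 m
LSR: p² = d² − 2 + 2cos(α−β) + 2d(sin α + sin β) = 37.236861; p = √p² = 6.102201; φ = atan2(−cos α − cos β, d + sin α + sin β) − atan2(−2, p) = 0.609521 rad; t = (φ − α) mod 2π = 4.121302 rad, q = (φ − β) mod 2π = 3.351612 rad → L = 7.83·(4.121302 + 6.102201 + 3.351612) = 7.83·13.575115 = 106.293154 m
RSL: p² = d² − 2 + 2cos(α−β) − 2d(sin α + sin β) = 37.907980; p = √p² = 6.156946; φ = atan2(cos α + cos β, d − sin α − sin β) − atan2(2, p) = -0.604465 rad; t = (α − φ) mod 2π = 3.375869 rad, q = (β − φ) mod 2π = 4.145560 rad → L = 7.83·(3.375869 + 6.156946 + 4.145560) = 7.83·13.678375 = 107.101673 m
RLR: c = (6 − d² + 2cos(α−β) + 2d(sin α − sin β))/8 = -2.678434, |c| > 1 → infeasible
LRL: c = (6 − d² + 2cos(α−β) − 2d(sin α − sin β))/8 = -4.996545, |c| > 1 → infeasible
Shortest: RSR with L = 85.646142 m ≈ 85.6461 m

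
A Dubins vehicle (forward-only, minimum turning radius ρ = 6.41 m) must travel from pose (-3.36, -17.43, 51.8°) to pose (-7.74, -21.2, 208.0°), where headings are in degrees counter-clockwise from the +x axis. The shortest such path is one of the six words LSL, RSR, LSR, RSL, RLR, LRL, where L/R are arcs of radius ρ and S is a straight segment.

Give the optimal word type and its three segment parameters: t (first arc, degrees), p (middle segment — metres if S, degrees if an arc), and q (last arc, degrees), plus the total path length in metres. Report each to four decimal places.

LRL: t = 20.7178°, p = 294.4153°, q = 69.8975°, L = 43.0755 m

Let ψ = atan2(Δy, Δx) = atan2(-3.77, -4.38) = -139.2804° be the start→goal bearing.
Normalize: d = |goal − start| / ρ = 5.779040/6.41 = 0.901566, α = (θ_start − ψ) mod 360° = 191.0804° = 3.334982 rad, β = (θ_goal − ψ) mod 360° = 347.2804° = 6.061187 rad.
Common terms: sin α = -0.192187, cos α = -0.981358, sin β = -0.220180, cos β = 0.975459, cos(α−β) = -0.914960, d² = 0.812822. Work in radians in the unit-radius frame; every candidate has L = ρ·(t + p + q).
LSL: p² = 2 + d² − 2cos(α−β) + 2d(sin α − sin β) = 4.693216; p = √p² = 2.166383; φ = atan2(cos β − cos α, d + sin α − sin β) = 1.127318 rad; t = (φ − α) mod 2π = 4.075521 rad, q = (β − φ) mod 2π = 4.933868 rad → L = 6.41·(4.075521 + 2.166383 + 4.933868) = 6.41·11.175773 = 71.636704 m
RSR: p² = 2 + d² − 2cos(α−β) + 2d(sin β − sin α) = 4.592266; p = √p² = 2.142957; φ = atan2(cos α − cos β, d − sin α + sin β) = -1.150919 rad; t = (α − φ) mod 2π = 4.485901 rad, q = (φ − β) mod 2π = 5.354265 rad → L = 6.41·(4.485901 + 2.142957 + 5.354265) = 6.41·11.983124 = 76.811822 m
LSR: p² = d² − 2 + 2cos(α−β) + 2d(sin α + sin β) = -3.760648 < 0 → infeasible
RSL: p² = d² − 2 + 2cos(α−β) − 2d(sin α + sin β) = -2.273547 < 0 → infeasible
RLR: c = (6 − d² + 2cos(α−β) + 2d(sin α − sin β))/8 = 0.425967; p = 2π − arccos c = 5.152419 rad; φ = atan2(cos α − cos β, d − sin α + sin β) = -1.150919 rad; t = (α − φ + p/2) mod 2π = 0.778926 rad, q = (α − β − t + p) mod 2π = 1.647289 rad → L = 6.41·(0.778926 + 5.152419 + 1.647289) = 6.41·7.578634 = 48.579044 m
LRL: c = (6 − d² + 2cos(α−β) − 2d(sin α − sin β))/8 = 0.413348; p = 2π − arccos c = 5.138517 rad; φ = atan2(cos β − cos α, d + sin α − sin β) = 1.127318 rad; t = (φ − α + p/2) mod 2π = 0.361594 rad, q = (β − α − t + p) mod 2π = 1.219941 rad → L = 6.41·(0.361594 + 5.138517 + 1.219941) = 6.41·6.720052 = 43.075536 m
Shortest: LRL with L = 43.075536 m ≈ 43.0755 m
Convert LRL to answer units (arcs ×180/π): t = 0.361594·180/π = 20.7178°, p = 5.138517·180/π = 294.4153°, q = 1.219941·180/π = 69.8975°, L = 43.0755 m.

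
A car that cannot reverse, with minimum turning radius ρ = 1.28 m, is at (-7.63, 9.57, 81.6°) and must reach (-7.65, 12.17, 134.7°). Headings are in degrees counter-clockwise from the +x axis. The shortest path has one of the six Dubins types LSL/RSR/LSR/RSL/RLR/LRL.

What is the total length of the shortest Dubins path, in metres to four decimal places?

Let ψ = atan2(Δy, Δx) = atan2(2.60, -0.02) = 90.4407° be the start→goal bearing.
Normalize: d = |goal − start| / ρ = 2.600077/1.28 = 2.031310, α = (θ_start − ψ) mod 360° = 351.1593° = 6.128885 rad, β = (θ_goal − ψ) mod 360° = 44.2593° = 0.772470 rad.
Common terms: sin α = -0.153688, cos α = 0.988119, sin β = 0.697906, cos β = 0.716189, cos(α−β) = 0.600420, d² = 4.126221. Work in radians in the unit-radius frame; every candidate has L = ρ·(t + p + q).
LSL: p² = 2 + d² − 2cos(α−β) + 2d(sin α − sin β) = 1.465675; p = √p² = 1.210651; φ = atan2(cos β − cos α, d + sin α − sin β) = -0.226548 rad; t = (φ − α) mod 2π = 6.210937 rad, q = (β − φ) mod 2π = 0.999018 rad → L = 1.28·(6.210937 + 1.210651 + 0.999018) = 1.28·8.420606 = 10.778375 m
RSR: p² = 2 + d² − 2cos(α−β) + 2d(sin β − sin α) = 8.385086; p = √p² = 2.895701; φ = atan2(cos α − cos β, d − sin α + sin β) = 0.094047 rad; t = (α − φ) mod 2π = 6.034839 rad, q = (φ − β) mod 2π = 5.604762 rad → L = 1.28·(6.034839 + 2.895701 + 5.604762) = 1.28·14.535302 = 18.605187 m
LSR: p² = d² − 2 + 2cos(α−β) + 2d(sin α + sin β) = 5.538013; p = √p² = 2.353298; φ = atan2(−cos α − cos β, d + sin α + sin β) − atan2(−2, p) = 0.119841 rad; t = (φ − α) mod 2π = 0.274141 rad, q = (φ − β) mod 2π = 5.630556 rad → L = 1.28·(0.274141 + 2.353298 + 5.630556) = 1.28·8.257995 = 10.570234 m
RSL: p² = d² − 2 + 2cos(α−β) − 2d(sin α + sin β) = 1.116110; p = √p² = 1.056461; φ = atan2(cos α + cos β, d − sin α − sin β) − atan2(2, p) = -0.231464 rad; t = (α − φ) mod 2π = 0.077164 rad, q = (β − φ) mod 2π = 1.003934 rad → L = 1.28·(0.077164 + 1.056461 + 1.003934) = 1.28·2.137559 = 2.736075 m
RLR: c = (6 − d² + 2cos(α−β) + 2d(sin α − sin β))/8 = -0.048136; p = 2π − arccos c = 4.664235 rad; φ = atan2(cos α − cos β, d − sin α + sin β) = 0.094047 rad; t = (α − φ + p/2) mod 2π = 2.083771 rad, q = (α − β − t + p) mod 2π = 1.653694 rad → L = 1.28·(2.083771 + 4.664235 + 1.653694) = 1.28·8.401699 = 10.754175 m
LRL: c = (6 − d² + 2cos(α−β) − 2d(sin α − sin β))/8 = 0.816791; p = 2π − arccos c = 5.668215 rad; φ = atan2(cos β − cos α, d + sin α − sin β) = -0.226548 rad; t = (φ − α + p/2) mod 2π = 2.761859 rad, q = (β − α − t + p) mod 2π = 3.833126 rad → L = 1.28·(2.761859 + 5.668215 + 3.833126) = 1.28·12.263200 = 15.696896 m
Shortest: RSL with L = 2.736075 m ≈ 2.7361 m

2.7361 m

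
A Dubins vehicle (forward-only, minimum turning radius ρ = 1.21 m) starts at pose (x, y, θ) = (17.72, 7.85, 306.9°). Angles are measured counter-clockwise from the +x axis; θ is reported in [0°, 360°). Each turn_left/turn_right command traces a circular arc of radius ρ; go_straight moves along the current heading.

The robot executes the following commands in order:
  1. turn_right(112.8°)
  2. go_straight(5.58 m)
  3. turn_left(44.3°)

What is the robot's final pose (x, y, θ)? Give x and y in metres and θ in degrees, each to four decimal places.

(10.8995, 4.0511, 238.4000°)

set_pose: (x, y, θ) = (17.7200, 7.8500, 306.9000°), ρ = 1.21
turn_right(112.8°): centre at ρ to the right, rotate −112.8° → (17.0472, 5.9499, 194.1000°)
go_straight(5.58): x += 5.58·cos θ, y += 5.58·sin θ → (11.6353, 4.5906, 194.1000°)
turn_left(44.3°): centre at ρ to the left, rotate +44.3° → (10.8995, 4.0511, 238.4000°)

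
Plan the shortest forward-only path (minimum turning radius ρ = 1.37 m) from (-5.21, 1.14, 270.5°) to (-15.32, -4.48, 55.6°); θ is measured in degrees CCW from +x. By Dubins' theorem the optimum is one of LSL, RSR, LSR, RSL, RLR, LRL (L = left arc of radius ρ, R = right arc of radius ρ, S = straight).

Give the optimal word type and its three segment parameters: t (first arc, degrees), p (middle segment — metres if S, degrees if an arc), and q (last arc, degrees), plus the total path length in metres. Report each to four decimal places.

Let ψ = atan2(Δy, Δx) = atan2(-5.62, -10.11) = -150.9310° be the start→goal bearing.
Normalize: d = |goal − start| / ρ = 11.567044/1.37 = 8.443098, α = (θ_start − ψ) mod 360° = 61.4310° = 1.072173 rad, β = (θ_goal − ψ) mod 360° = 206.5310° = 3.604645 rad.
Common terms: sin α = 0.878242, cos α = 0.478217, sin β = -0.446681, cos β = -0.894693, cos(α−β) = -0.820152, d² = 71.285897. Work in radians in the unit-radius frame; every candidate has L = ρ·(t + p + q).
LSL: p² = 2 + d² − 2cos(α−β) + 2d(sin α − sin β) = 97.299107; p = √p² = 9.864031; φ = atan2(cos β − cos α, d + sin α − sin β) = -0.139637 rad; t = (φ − α) mod 2π = 5.071376 rad, q = (β − φ) mod 2π = 3.744282 rad → L = 1.37·(5.071376 + 9.864031 + 3.744282) = 1.37·18.679689 = 25.591174 m
RSR: p² = 2 + d² − 2cos(α−β) + 2d(sin β − sin α) = 52.553294; p = √p² = 7.249365; φ = atan2(cos α − cos β, d − sin α + sin β) = 0.190534 rad; t = (α − φ) mod 2π = 0.881638 rad, q = (φ − β) mod 2π = 2.869074 rad → L = 1.37·(0.881638 + 7.249365 + 2.869074) = 1.37·11.000078 = 15.070106 m
LSR: p² = d² − 2 + 2cos(α−β) + 2d(sin α + sin β) = 74.933002; p = √p² = 8.656385; φ = atan2(−cos α − cos β, d + sin α + sin β) − atan2(−2, p) = 0.273953 rad; t = (φ − α) mod 2π = 5.484966 rad, q = (φ − β) mod 2π = 2.952493 rad → L = 1.37·(5.484966 + 8.656385 + 2.952493) = 1.37·17.093844 = 23.418567 m
RSL: p² = d² − 2 + 2cos(α−β) − 2d(sin α + sin β) = 60.358184; p = √p² = 7.769053; φ = atan2(cos α + cos β, d − sin α − sin β) − atan2(2, p) = -0.303899 rad; t = (α − φ) mod 2π = 1.376071 rad, q = (β − φ) mod 2π = 3.908544 rad → L = 1.37·(1.376071 + 7.769053 + 3.908544) = 1.37·13.053668 = 17.883525 m
RLR: c = (6 − d² + 2cos(α−β) + 2d(sin α − sin β))/8 = -5.569162, |c| > 1 → infeasible
LRL: c = (6 − d² + 2cos(α−β) − 2d(sin α − sin β))/8 = -11.162388, |c| > 1 → infeasible
Shortest: RSR with L = 15.070106 m ≈ 15.0701 m
Convert RSR to answer units (arcs ×180/π): t = 0.881638·180/π = 50.5142°, p = ρ·p = 1.37·7.249365 = 9.9316 m, q = 2.869074·180/π = 164.3858°, L = 15.0701 m.

RSR: t = 50.5142°, p = 9.9316 m, q = 164.3858°, L = 15.0701 m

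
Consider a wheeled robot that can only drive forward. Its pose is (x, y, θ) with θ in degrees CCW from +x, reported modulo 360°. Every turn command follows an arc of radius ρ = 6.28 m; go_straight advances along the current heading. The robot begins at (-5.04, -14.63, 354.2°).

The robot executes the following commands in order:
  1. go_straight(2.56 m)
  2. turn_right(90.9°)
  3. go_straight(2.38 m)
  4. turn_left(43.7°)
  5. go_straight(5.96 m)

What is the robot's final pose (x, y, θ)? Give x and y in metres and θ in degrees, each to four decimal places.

set_pose: (x, y, θ) = (-5.0400, -14.6300, 354.2000°), ρ = 6.28
go_straight(2.56): x += 2.56·cos θ, y += 2.56·sin θ → (-2.4931, -14.8887, 354.2000°)
turn_right(90.9°): centre at ρ to the right, rotate −90.9° → (3.1094, -21.8692, 263.3000°)
go_straight(2.38): x += 2.38·cos θ, y += 2.38·sin θ → (2.8317, -24.2330, 263.3000°)
turn_left(43.7°): centre at ρ to the left, rotate +43.7° → (4.0534, -28.7451, 307.0000°)
go_straight(5.96): x += 5.96·cos θ, y += 5.96·sin θ → (7.6402, -33.5050, 307.0000°)

(7.6402, -33.5050, 307.0000°)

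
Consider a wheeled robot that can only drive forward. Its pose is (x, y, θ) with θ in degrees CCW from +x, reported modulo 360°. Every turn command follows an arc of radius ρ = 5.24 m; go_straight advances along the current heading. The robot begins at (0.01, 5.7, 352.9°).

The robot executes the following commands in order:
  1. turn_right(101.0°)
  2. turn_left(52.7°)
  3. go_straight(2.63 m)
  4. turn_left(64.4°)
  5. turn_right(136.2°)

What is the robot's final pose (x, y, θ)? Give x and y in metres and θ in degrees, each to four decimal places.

(16.6304, -18.4396, 232.8000°)

set_pose: (x, y, θ) = (0.0100, 5.7000, 352.9000°), ρ = 5.24
turn_right(101.0°): centre at ρ to the right, rotate −101.0° → (4.3430, -1.1278, 251.9000°)
turn_left(52.7°): centre at ρ to the left, rotate +52.7° → (5.0105, -5.7312, 304.6000°)
go_straight(2.63): x += 2.63·cos θ, y += 2.63·sin θ → (6.5039, -7.8961, 304.6000°)
turn_left(64.4°): centre at ρ to the left, rotate +64.4° → (11.6369, -10.0960, 369.0000° ≡ 9.0000°)
turn_right(136.2°): centre at ρ to the right, rotate −136.2° → (16.6304, -18.4396, -127.2000° ≡ 232.8000°)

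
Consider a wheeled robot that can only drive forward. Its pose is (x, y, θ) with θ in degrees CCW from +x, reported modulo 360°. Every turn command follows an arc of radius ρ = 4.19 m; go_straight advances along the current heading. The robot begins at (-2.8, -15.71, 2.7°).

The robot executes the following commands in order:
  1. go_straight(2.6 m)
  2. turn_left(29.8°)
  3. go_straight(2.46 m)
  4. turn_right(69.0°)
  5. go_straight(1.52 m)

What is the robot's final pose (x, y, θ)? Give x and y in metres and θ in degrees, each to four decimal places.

set_pose: (x, y, θ) = (-2.8000, -15.7100, 2.7000°), ρ = 4.19
go_straight(2.6): x += 2.6·cos θ, y += 2.6·sin θ → (-0.2029, -15.5875, 2.7000°)
turn_left(29.8°): centre at ρ to the left, rotate +29.8° → (1.8510, -14.9360, 32.5000°)
go_straight(2.46): x += 2.46·cos θ, y += 2.46·sin θ → (3.9258, -13.6142, 32.5000°)
turn_right(69.0°): centre at ρ to the right, rotate −69.0° → (8.6694, -13.7799, -36.5000° ≡ 323.5000°)
go_straight(1.52): x += 1.52·cos θ, y += 1.52·sin θ → (9.8912, -14.6840, 323.5000°)

(9.8912, -14.6840, 323.5000°)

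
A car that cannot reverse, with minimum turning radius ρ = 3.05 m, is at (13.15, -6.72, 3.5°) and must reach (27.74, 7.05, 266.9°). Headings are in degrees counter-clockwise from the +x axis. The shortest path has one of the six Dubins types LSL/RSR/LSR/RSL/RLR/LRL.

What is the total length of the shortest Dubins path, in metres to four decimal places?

26.5179 m

Let ψ = atan2(Δy, Δx) = atan2(13.77, 14.59) = 43.3438° be the start→goal bearing.
Normalize: d = |goal − start| / ρ = 20.061929/3.05 = 6.577682, α = (θ_start − ψ) mod 360° = 320.1562° = 5.587780 rad, β = (θ_goal − ψ) mod 360° = 223.5562° = 3.901792 rad.
Common terms: sin α = -0.640697, cos α = 0.767794, sin β = -0.689066, cos β = -0.724699, cos(α−β) = -0.114937, d² = 43.265896. Work in radians in the unit-radius frame; every candidate has L = ρ·(t + p + q).
LSL: p² = 2 + d² − 2cos(α−β) + 2d(sin α − sin β) = 46.132077; p = √p² = 6.792060; φ = atan2(cos β − cos α, d + sin α − sin β) = -0.221549 rad; t = (φ − α) mod 2π = 0.473857 rad, q = (β − φ) mod 2π = 4.123340 rad → L = 3.05·(0.473857 + 6.792060 + 4.123340) = 3.05·11.389257 = 34.737234 m
RSR: p² = 2 + d² − 2cos(α−β) + 2d(sin β − sin α) = 44.859464; p = √p² = 6.697721; φ = atan2(cos α − cos β, d − sin α + sin β) = 0.224723 rad; t = (α − φ) mod 2π = 5.363057 rad, q = (φ − β) mod 2π = 2.606116 rad → L = 3.05·(5.363057 + 6.697721 + 2.606116) = 3.05·14.666894 = 44.734027 m
LSR: p² = d² − 2 + 2cos(α−β) + 2d(sin α + sin β) = 23.542512; p = √p² = 4.852063; φ = atan2(−cos α − cos β, d + sin α + sin β) − atan2(−2, p) = 0.382764 rad; t = (φ − α) mod 2π = 1.078170 rad, q = (φ − β) mod 2π = 2.764158 rad → L = 3.05·(1.078170 + 4.852063 + 2.764158) = 3.05·8.694390 = 26.517890 m
RSL: p² = d² − 2 + 2cos(α−β) − 2d(sin α + sin β) = 58.529532; p = √p² = 7.650460; φ = atan2(cos α + cos β, d − sin α − sin β) − atan2(2, p) = -0.250250 rad; t = (α − φ) mod 2π = 5.838029 rad, q = (β − φ) mod 2π = 4.152041 rad → L = 3.05·(5.838029 + 7.650460 + 4.152041) = 3.05·17.640530 = 53.803618 m
RLR: c = (6 − d² + 2cos(α−β) + 2d(sin α − sin β))/8 = -4.607433, |c| > 1 → infeasible
LRL: c = (6 − d² + 2cos(α−β) − 2d(sin α − sin β))/8 = -4.766510, |c| > 1 → infeasible
Shortest: LSR with L = 26.517890 m ≈ 26.5179 m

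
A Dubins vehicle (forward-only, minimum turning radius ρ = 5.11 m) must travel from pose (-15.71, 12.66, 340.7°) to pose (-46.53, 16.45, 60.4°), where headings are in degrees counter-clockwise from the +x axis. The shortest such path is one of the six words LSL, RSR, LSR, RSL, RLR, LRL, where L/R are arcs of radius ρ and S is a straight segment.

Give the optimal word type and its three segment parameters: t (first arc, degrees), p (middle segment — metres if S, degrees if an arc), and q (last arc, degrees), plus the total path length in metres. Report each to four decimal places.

RSR: t = 174.5543°, p = 25.4277 m, q = 105.7457°, L = 50.4266 m

Let ψ = atan2(Δy, Δx) = atan2(3.79, -30.82) = 172.9894° be the start→goal bearing.
Normalize: d = |goal − start| / ρ = 31.052158/5.11 = 6.076743, α = (θ_start − ψ) mod 360° = 167.7106° = 2.927102 rad, β = (θ_goal − ψ) mod 360° = 247.4106° = 4.318129 rad.
Common terms: sin α = 0.212850, cos α = -0.977085, sin β = -0.923281, cos β = -0.384125, cos(α−β) = 0.178802, d² = 36.926808. Work in radians in the unit-radius frame; every candidate has L = ρ·(t + p + q).
LSL: p² = 2 + d² − 2cos(α−β) + 2d(sin α − sin β) = 52.377157; p = √p² = 7.237206; φ = atan2(cos β − cos α, d + sin α − sin β) = 0.082024 rad; t = (φ − α) mod 2π = 3.438108 rad, q = (β − φ) mod 2π = 4.236105 rad → L = 5.11·(3.438108 + 7.237206 + 4.236105) = 5.11·14.911419 = 76.197352 m
RSR: p² = 2 + d² − 2cos(α−β) + 2d(sin β − sin α) = 24.761250; p = √p² = 4.976068; φ = atan2(cos α − cos β, d − sin α + sin β) = -0.119446 rad; t = (α − φ) mod 2π = 3.046548 rad, q = (φ − β) mod 2π = 1.845610 rad → L = 5.11·(3.046548 + 4.976068 + 1.845610) = 5.11·9.868226 = 50.426633 m
LSR: p² = d² − 2 + 2cos(α−β) + 2d(sin α + sin β) = 26.650195; p = √p² = 5.162383; φ = atan2(−cos α − cos β, d + sin α + sin β) − atan2(−2, p) = 0.618032 rad; t = (φ − α) mod 2π = 3.974115 rad, q = (φ − β) mod 2π = 2.583088 rad → L = 5.11·(3.974115 + 5.162383 + 2.583088) = 5.11·11.719586 = 59.887083 m
RSL: p² = d² − 2 + 2cos(α−β) − 2d(sin α + sin β) = 43.918630; p = √p² = 6.627113; φ = atan2(cos α + cos β, d − sin α − sin β) − atan2(2, p) = -0.491029 rad; t = (α − φ) mod 2π = 3.418131 rad, q = (β − φ) mod 2π = 4.809158 rad → L = 5.11·(3.418131 + 6.627113 + 4.809158) = 5.11·14.854402 = 75.905996 m
RLR: c = (6 − d² + 2cos(α−β) + 2d(sin α − sin β))/8 = -2.095156, |c| > 1 → infeasible
LRL: c = (6 − d² + 2cos(α−β) − 2d(sin α − sin β))/8 = -5.547145, |c| > 1 → infeasible
Shortest: RSR with L = 50.426633 m ≈ 50.4266 m
Convert RSR to answer units (arcs ×180/π): t = 3.046548·180/π = 174.5543°, p = ρ·p = 5.11·4.976068 = 25.4277 m, q = 1.845610·180/π = 105.7457°, L = 50.4266 m.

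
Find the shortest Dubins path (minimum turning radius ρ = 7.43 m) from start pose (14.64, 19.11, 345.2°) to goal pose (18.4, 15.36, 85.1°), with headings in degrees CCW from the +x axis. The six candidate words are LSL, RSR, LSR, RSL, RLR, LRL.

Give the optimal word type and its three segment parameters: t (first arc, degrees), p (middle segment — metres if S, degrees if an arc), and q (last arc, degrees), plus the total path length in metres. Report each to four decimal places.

LRL: t = 53.3474°, p = 313.6554°, q = 0.2081°, L = 47.6192 m

Let ψ = atan2(Δy, Δx) = atan2(-3.75, 3.76) = -44.9237° be the start→goal bearing.
Normalize: d = |goal − start| / ρ = 5.310377/7.43 = 0.714721, α = (θ_start − ψ) mod 360° = 30.1237° = 0.525758 rad, β = (θ_goal − ψ) mod 360° = 130.0237° = 2.269342 rad.
Common terms: sin α = 0.501869, cos α = 0.864944, sin β = 0.765778, cos β = -0.643105, cos(α−β) = -0.171929, d² = 0.510826. Work in radians in the unit-radius frame; every candidate has L = ρ·(t + p + q).
LSL: p² = 2 + d² − 2cos(α−β) + 2d(sin α − sin β) = 2.477441; p = √p² = 1.573989; φ = atan2(cos β − cos α, d + sin α − sin β) = -1.280315 rad; t = (φ − α) mod 2π = 4.477112 rad, q = (β − φ) mod 2π = 3.549657 rad → L = 7.43·(4.477112 + 1.573989 + 3.549657) = 7.43·9.600758 = 71.333632 m
RSR: p² = 2 + d² − 2cos(α−β) + 2d(sin β − sin α) = 3.231928; p = √p² = 1.797756; φ = atan2(cos α − cos β, d − sin α + sin β) = 0.995168 rad; t = (α − φ) mod 2π = 5.813776 rad, q = (φ − β) mod 2π = 5.009011 rad → L = 7.43·(5.813776 + 1.797756 + 5.009011) = 7.43·12.620543 = 93.770635 m
LSR: p² = d² − 2 + 2cos(α−β) + 2d(sin α + sin β) = -0.021004 < 0 → infeasible
RSL: p² = d² − 2 + 2cos(α−β) − 2d(sin α + sin β) = -3.645060 < 0 → infeasible
RLR: c = (6 − d² + 2cos(α−β) + 2d(sin α − sin β))/8 = 0.596009; p = 2π − arccos c = 5.350911 rad; φ = atan2(cos α − cos β, d − sin α + sin β) = 0.995168 rad; t = (α − φ + p/2) mod 2π = 2.206046 rad, q = (α − β − t + p) mod 2π = 1.401281 rad → L = 7.43·(2.206046 + 5.350911 + 1.401281) = 7.43·8.958237 = 66.559704 m
LRL: c = (6 − d² + 2cos(α−β) − 2d(sin α − sin β))/8 = 0.690320; p = 2π − arccos c = 5.474320 rad; φ = atan2(cos β − cos α, d + sin α − sin β) = -1.280315 rad; t = (φ − α + p/2) mod 2π = 0.931087 rad, q = (β − α − t + p) mod 2π = 0.003632 rad → L = 7.43·(0.931087 + 5.474320 + 0.003632) = 7.43·6.409039 = 47.619159 m
Shortest: LRL with L = 47.619159 m ≈ 47.6192 m
Convert LRL to answer units (arcs ×180/π): t = 0.931087·180/π = 53.3474°, p = 5.474320·180/π = 313.6554°, q = 0.003632·180/π = 0.2081°, L = 47.6192 m.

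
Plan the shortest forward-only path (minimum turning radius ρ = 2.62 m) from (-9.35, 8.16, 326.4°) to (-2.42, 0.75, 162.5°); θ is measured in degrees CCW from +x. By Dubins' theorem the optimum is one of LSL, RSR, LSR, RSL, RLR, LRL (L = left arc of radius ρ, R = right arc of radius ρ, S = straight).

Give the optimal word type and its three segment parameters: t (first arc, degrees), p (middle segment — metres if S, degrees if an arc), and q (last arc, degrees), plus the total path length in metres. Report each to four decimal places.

LSR: t = 18.6760°, p = 7.8834 m, q = 182.5760°, L = 17.0862 m

Let ψ = atan2(Δy, Δx) = atan2(-7.41, 6.93) = -46.9171° be the start→goal bearing.
Normalize: d = |goal − start| / ρ = 10.145590/2.62 = 3.872363, α = (θ_start − ψ) mod 360° = 13.3171° = 0.232428 rad, β = (θ_goal − ψ) mod 360° = 209.4171° = 3.655019 rad.
Common terms: sin α = 0.230341, cos α = 0.973110, sin β = -0.491164, cos β = -0.871067, cos(α−β) = -0.960779, d² = 14.995193. Work in radians in the unit-radius frame; every candidate has L = ρ·(t + p + q).
LSL: p² = 2 + d² − 2cos(α−β) + 2d(sin α − sin β) = 24.504609; p = √p² = 4.950213; φ = atan2(cos β − cos α, d + sin α − sin β) = -0.381750 rad; t = (φ − α) mod 2π = 5.669008 rad, q = (β − φ) mod 2π = 4.036768 rad → L = 2.62·(5.669008 + 4.950213 + 4.036768) = 2.62·14.655989 = 38.398691 m
RSR: p² = 2 + d² − 2cos(α−β) + 2d(sin β − sin α) = 13.328893; p = √p² = 3.650876; φ = atan2(cos α − cos β, d − sin α + sin β) = 0.529536 rad; t = (α − φ) mod 2π = 5.986077 rad, q = (φ − β) mod 2π = 3.157703 rad → L = 2.62·(5.986077 + 3.650876 + 3.157703) = 2.62·12.794656 = 33.521998 m
LSR: p² = d² − 2 + 2cos(α−β) + 2d(sin α + sin β) = 9.053628; p = √p² = 3.008925; φ = atan2(−cos α − cos β, d + sin α + sin β) − atan2(−2, p) = 0.558385 rad; t = (φ − α) mod 2π = 0.325957 rad, q = (φ − β) mod 2π = 3.186552 rad → L = 2.62·(0.325957 + 3.008925 + 3.186552) = 2.62·6.521434 = 17.086157 m
RSL: p² = d² − 2 + 2cos(α−β) − 2d(sin α + sin β) = 13.093641; p = √p² = 3.618514; φ = atan2(cos α + cos β, d − sin α − sin β) − atan2(2, p) = -0.480240 rad; t = (α − φ) mod 2π = 0.712668 rad, q = (β − φ) mod 2π = 4.135259 rad → L = 2.62·(0.712668 + 3.618514 + 4.135259) = 2.62·8.466440 = 22.182073 m
RLR: c = (6 − d² + 2cos(α−β) + 2d(sin α − sin β))/8 = -0.666112; p = 2π − arccos c = 3.983406 rad; φ = atan2(cos α − cos β, d − sin α + sin β) = 0.529536 rad; t = (α − φ + p/2) mod 2π = 1.694595 rad, q = (α − β − t + p) mod 2π = 5.149406 rad → L = 2.62·(1.694595 + 3.983406 + 5.149406) = 2.62·10.827406 = 28.367804 m
LRL: c = (6 − d² + 2cos(α−β) − 2d(sin α − sin β))/8 = -2.063076, |c| > 1 → infeasible
Shortest: LSR with L = 17.086157 m ≈ 17.0862 m
Convert LSR to answer units (arcs ×180/π): t = 0.325957·180/π = 18.6760°, p = ρ·p = 2.62·3.008925 = 7.8834 m, q = 3.186552·180/π = 182.5760°, L = 17.0862 m.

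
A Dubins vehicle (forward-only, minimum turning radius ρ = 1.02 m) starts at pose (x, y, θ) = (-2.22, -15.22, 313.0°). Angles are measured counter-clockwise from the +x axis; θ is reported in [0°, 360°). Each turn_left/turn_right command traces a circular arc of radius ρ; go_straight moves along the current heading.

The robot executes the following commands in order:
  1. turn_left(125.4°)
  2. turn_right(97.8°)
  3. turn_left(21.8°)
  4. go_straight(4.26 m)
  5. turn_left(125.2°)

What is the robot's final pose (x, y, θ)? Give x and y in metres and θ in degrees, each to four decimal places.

set_pose: (x, y, θ) = (-2.2200, -15.2200, 313.0000°), ρ = 1.02
turn_left(125.4°): centre at ρ to the left, rotate +125.4° → (-0.4749, -14.7295, 438.4000° ≡ 78.4000°)
turn_right(97.8°): centre at ρ to the right, rotate −97.8° → (0.8631, -13.9725, -19.4000° ≡ 340.6000°)
turn_left(21.8°): centre at ρ to the left, rotate +21.8° → (1.2446, -14.0295, 362.4000° ≡ 2.4000°)
go_straight(4.26): x += 4.26·cos θ, y += 4.26·sin θ → (5.5009, -13.8511, 2.4000°)
turn_left(125.2°): centre at ρ to the left, rotate +125.2° → (6.2663, -12.2096, 127.6000°)

(6.2663, -12.2096, 127.6000°)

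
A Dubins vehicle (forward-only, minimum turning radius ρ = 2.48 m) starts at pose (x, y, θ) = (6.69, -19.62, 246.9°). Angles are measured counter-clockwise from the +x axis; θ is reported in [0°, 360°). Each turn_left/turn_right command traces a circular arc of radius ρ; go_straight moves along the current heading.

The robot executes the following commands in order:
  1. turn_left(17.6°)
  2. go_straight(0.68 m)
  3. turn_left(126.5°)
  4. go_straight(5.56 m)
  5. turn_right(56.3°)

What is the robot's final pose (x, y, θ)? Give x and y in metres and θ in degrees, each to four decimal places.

set_pose: (x, y, θ) = (6.6900, -19.6200, 246.9000°), ρ = 2.48
turn_left(17.6°): centre at ρ to the left, rotate +17.6° → (6.5026, -20.3553, 264.5000°)
go_straight(0.68): x += 0.68·cos θ, y += 0.68·sin θ → (6.4374, -21.0322, 264.5000°)
turn_left(126.5°): centre at ρ to the left, rotate +126.5° → (10.1833, -23.3956, 391.0000° ≡ 31.0000°)
go_straight(5.56): x += 5.56·cos θ, y += 5.56·sin θ → (14.9491, -20.5320, 31.0000°)
turn_right(56.3°): centre at ρ to the right, rotate −56.3° → (17.2863, -20.4157, -25.3000° ≡ 334.7000°)

(17.2863, -20.4157, 334.7000°)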